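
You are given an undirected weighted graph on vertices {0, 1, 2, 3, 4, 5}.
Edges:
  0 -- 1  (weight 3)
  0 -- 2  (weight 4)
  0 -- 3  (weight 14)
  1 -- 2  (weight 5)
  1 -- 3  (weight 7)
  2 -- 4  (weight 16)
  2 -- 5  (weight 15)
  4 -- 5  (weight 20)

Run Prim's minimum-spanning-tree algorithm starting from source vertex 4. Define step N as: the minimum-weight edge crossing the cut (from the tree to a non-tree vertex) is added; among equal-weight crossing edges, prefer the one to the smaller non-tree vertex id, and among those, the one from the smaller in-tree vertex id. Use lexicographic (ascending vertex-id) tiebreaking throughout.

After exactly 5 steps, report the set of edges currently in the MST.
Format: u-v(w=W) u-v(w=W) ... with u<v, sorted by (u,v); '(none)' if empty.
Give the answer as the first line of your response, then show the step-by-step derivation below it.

0-1(w=3) 0-2(w=4) 1-3(w=7) 2-4(w=16) 2-5(w=15)

step 1: add edge 2-4 (w=16); MST = {2-4(w=16)}
step 2: add edge 0-2 (w=4); MST = {0-2(w=4) 2-4(w=16)}
step 3: add edge 0-1 (w=3); MST = {0-1(w=3) 0-2(w=4) 2-4(w=16)}
step 4: add edge 1-3 (w=7); MST = {0-1(w=3) 0-2(w=4) 1-3(w=7) 2-4(w=16)}
step 5: add edge 2-5 (w=15); MST = {0-1(w=3) 0-2(w=4) 1-3(w=7) 2-4(w=16) 2-5(w=15)}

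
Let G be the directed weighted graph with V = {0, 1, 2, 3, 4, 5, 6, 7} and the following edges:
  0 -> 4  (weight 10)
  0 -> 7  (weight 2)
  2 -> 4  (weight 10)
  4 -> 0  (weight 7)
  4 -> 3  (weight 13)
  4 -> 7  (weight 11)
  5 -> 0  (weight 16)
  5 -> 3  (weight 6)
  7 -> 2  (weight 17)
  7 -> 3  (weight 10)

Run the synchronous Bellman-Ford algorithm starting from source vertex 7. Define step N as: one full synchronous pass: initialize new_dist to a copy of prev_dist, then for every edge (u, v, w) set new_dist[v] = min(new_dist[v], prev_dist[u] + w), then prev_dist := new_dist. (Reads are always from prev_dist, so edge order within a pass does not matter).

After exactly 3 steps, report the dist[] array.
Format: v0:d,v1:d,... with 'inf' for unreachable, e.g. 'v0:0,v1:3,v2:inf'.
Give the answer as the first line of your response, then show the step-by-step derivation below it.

v0:34,v1:inf,v2:17,v3:10,v4:27,v5:inf,v6:inf,v7:0

step 1: dist = v0:inf,v1:inf,v2:17,v3:10,v4:inf,v5:inf,v6:inf,v7:0
step 2: dist = v0:inf,v1:inf,v2:17,v3:10,v4:27,v5:inf,v6:inf,v7:0
step 3: dist = v0:34,v1:inf,v2:17,v3:10,v4:27,v5:inf,v6:inf,v7:0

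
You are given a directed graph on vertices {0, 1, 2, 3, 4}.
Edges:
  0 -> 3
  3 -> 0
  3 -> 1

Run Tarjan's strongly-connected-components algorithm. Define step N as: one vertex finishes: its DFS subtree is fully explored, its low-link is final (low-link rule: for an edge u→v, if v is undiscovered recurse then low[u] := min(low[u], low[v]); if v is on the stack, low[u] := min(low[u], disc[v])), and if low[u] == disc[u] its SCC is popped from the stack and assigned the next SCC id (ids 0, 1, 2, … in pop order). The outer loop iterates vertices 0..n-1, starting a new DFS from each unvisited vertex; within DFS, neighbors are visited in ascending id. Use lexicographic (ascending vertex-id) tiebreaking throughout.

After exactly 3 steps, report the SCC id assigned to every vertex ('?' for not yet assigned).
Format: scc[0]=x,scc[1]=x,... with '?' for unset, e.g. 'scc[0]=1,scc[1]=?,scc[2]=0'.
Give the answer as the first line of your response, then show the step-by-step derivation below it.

scc[0]=1,scc[1]=0,scc[2]=?,scc[3]=1,scc[4]=?

step 1: low=(low[0]=0,low[1]=2,low[2]=?,low[3]=0,low[4]=?); scc=(scc[0]=?,scc[1]=0,scc[2]=?,scc[3]=?,scc[4]=?)
step 2: low=(low[0]=0,low[1]=2,low[2]=?,low[3]=0,low[4]=?); scc=(scc[0]=?,scc[1]=0,scc[2]=?,scc[3]=?,scc[4]=?)
step 3: low=(low[0]=0,low[1]=2,low[2]=?,low[3]=0,low[4]=?); scc=(scc[0]=1,scc[1]=0,scc[2]=?,scc[3]=1,scc[4]=?)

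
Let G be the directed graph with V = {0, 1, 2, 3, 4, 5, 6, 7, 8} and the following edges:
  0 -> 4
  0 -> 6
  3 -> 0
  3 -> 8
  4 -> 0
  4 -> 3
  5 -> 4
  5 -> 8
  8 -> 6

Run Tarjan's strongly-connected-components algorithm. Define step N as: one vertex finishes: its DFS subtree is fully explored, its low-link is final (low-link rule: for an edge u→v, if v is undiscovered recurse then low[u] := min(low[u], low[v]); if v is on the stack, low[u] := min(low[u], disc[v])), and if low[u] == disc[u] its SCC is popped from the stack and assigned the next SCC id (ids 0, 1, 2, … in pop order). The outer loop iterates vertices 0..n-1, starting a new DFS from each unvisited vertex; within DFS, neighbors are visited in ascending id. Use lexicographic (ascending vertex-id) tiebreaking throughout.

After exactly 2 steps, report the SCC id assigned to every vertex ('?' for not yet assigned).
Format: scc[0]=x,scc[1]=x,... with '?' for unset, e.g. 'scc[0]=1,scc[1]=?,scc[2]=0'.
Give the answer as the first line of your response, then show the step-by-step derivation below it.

scc[0]=?,scc[1]=?,scc[2]=?,scc[3]=?,scc[4]=?,scc[5]=?,scc[6]=0,scc[7]=?,scc[8]=1

step 1: low=(low[0]=0,low[1]=?,low[2]=?,low[3]=0,low[4]=0,low[5]=?,low[6]=4,low[7]=?,low[8]=3); scc=(scc[0]=?,scc[1]=?,scc[2]=?,scc[3]=?,scc[4]=?,scc[5]=?,scc[6]=0,scc[7]=?,scc[8]=?)
step 2: low=(low[0]=0,low[1]=?,low[2]=?,low[3]=0,low[4]=0,low[5]=?,low[6]=4,low[7]=?,low[8]=3); scc=(scc[0]=?,scc[1]=?,scc[2]=?,scc[3]=?,scc[4]=?,scc[5]=?,scc[6]=0,scc[7]=?,scc[8]=1)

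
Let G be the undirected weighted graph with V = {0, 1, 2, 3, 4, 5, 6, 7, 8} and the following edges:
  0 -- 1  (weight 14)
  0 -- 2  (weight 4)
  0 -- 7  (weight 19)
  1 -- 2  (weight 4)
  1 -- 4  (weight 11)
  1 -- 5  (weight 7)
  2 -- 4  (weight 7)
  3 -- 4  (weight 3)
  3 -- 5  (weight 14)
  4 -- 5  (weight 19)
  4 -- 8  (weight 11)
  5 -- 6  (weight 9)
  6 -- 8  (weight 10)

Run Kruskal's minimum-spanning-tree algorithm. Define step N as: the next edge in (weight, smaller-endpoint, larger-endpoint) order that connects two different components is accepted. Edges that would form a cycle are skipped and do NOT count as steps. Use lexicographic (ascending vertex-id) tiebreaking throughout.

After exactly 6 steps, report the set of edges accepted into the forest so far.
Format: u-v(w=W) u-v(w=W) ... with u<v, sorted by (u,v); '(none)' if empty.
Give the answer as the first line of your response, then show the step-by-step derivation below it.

0-2(w=4) 1-2(w=4) 1-5(w=7) 2-4(w=7) 3-4(w=3) 5-6(w=9)

step 1: add edge 3-4 (w=3); MST = {3-4(w=3)}
step 2: add edge 0-2 (w=4); MST = {0-2(w=4) 3-4(w=3)}
step 3: add edge 1-2 (w=4); MST = {0-2(w=4) 1-2(w=4) 3-4(w=3)}
step 4: add edge 1-5 (w=7); MST = {0-2(w=4) 1-2(w=4) 1-5(w=7) 3-4(w=3)}
step 5: add edge 2-4 (w=7); MST = {0-2(w=4) 1-2(w=4) 1-5(w=7) 2-4(w=7) 3-4(w=3)}
step 6: add edge 5-6 (w=9); MST = {0-2(w=4) 1-2(w=4) 1-5(w=7) 2-4(w=7) 3-4(w=3) 5-6(w=9)}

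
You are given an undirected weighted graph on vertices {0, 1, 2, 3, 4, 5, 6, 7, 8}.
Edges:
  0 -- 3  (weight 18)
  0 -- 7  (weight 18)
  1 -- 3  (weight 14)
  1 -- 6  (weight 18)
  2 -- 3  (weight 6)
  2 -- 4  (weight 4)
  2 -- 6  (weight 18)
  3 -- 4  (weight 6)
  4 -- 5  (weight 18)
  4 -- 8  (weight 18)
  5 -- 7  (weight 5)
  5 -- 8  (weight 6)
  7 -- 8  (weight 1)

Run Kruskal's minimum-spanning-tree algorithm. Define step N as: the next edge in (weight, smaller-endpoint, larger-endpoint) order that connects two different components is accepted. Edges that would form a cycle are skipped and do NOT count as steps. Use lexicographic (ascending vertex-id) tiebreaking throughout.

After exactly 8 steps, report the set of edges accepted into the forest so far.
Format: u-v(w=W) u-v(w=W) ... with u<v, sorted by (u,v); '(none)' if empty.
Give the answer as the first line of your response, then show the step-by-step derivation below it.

0-3(w=18) 0-7(w=18) 1-3(w=14) 1-6(w=18) 2-3(w=6) 2-4(w=4) 5-7(w=5) 7-8(w=1)

step 1: add edge 7-8 (w=1); MST = {7-8(w=1)}
step 2: add edge 2-4 (w=4); MST = {2-4(w=4) 7-8(w=1)}
step 3: add edge 5-7 (w=5); MST = {2-4(w=4) 5-7(w=5) 7-8(w=1)}
step 4: add edge 2-3 (w=6); MST = {2-3(w=6) 2-4(w=4) 5-7(w=5) 7-8(w=1)}
step 5: add edge 1-3 (w=14); MST = {1-3(w=14) 2-3(w=6) 2-4(w=4) 5-7(w=5) 7-8(w=1)}
step 6: add edge 0-3 (w=18); MST = {0-3(w=18) 1-3(w=14) 2-3(w=6) 2-4(w=4) 5-7(w=5) 7-8(w=1)}
step 7: add edge 0-7 (w=18); MST = {0-3(w=18) 0-7(w=18) 1-3(w=14) 2-3(w=6) 2-4(w=4) 5-7(w=5) 7-8(w=1)}
step 8: add edge 1-6 (w=18); MST = {0-3(w=18) 0-7(w=18) 1-3(w=14) 1-6(w=18) 2-3(w=6) 2-4(w=4) 5-7(w=5) 7-8(w=1)}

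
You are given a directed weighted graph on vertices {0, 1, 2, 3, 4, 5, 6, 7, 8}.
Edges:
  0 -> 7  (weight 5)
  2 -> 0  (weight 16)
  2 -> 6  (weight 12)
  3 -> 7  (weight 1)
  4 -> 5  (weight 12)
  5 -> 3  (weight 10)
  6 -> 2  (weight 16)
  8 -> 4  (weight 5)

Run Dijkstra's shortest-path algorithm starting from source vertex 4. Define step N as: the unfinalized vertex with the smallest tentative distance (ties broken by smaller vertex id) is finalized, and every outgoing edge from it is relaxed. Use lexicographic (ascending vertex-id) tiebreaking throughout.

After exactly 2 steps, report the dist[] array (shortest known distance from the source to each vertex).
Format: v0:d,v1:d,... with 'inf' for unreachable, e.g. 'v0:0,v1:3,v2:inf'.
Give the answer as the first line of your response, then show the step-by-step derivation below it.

v0:inf,v1:inf,v2:inf,v3:22,v4:0,v5:12,v6:inf,v7:inf,v8:inf

step 1: dist = v0:inf,v1:inf,v2:inf,v3:inf,v4:0,v5:12,v6:inf,v7:inf,v8:inf
step 2: dist = v0:inf,v1:inf,v2:inf,v3:22,v4:0,v5:12,v6:inf,v7:inf,v8:inf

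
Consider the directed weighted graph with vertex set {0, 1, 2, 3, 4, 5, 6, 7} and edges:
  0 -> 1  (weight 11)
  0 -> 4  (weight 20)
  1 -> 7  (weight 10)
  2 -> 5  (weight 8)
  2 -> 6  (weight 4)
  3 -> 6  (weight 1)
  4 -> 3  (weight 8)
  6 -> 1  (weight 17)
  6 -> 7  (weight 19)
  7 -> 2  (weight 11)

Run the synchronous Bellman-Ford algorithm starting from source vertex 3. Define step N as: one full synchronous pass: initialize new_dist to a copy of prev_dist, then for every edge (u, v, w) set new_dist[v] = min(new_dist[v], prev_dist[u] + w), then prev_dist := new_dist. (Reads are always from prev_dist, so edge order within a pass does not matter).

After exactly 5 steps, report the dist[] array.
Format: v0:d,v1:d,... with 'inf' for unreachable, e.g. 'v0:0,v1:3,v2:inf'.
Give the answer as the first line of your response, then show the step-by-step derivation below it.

v0:inf,v1:18,v2:31,v3:0,v4:inf,v5:39,v6:1,v7:20

step 1: dist = v0:inf,v1:inf,v2:inf,v3:0,v4:inf,v5:inf,v6:1,v7:inf
step 2: dist = v0:inf,v1:18,v2:inf,v3:0,v4:inf,v5:inf,v6:1,v7:20
step 3: dist = v0:inf,v1:18,v2:31,v3:0,v4:inf,v5:inf,v6:1,v7:20
step 4: dist = v0:inf,v1:18,v2:31,v3:0,v4:inf,v5:39,v6:1,v7:20
step 5: dist = v0:inf,v1:18,v2:31,v3:0,v4:inf,v5:39,v6:1,v7:20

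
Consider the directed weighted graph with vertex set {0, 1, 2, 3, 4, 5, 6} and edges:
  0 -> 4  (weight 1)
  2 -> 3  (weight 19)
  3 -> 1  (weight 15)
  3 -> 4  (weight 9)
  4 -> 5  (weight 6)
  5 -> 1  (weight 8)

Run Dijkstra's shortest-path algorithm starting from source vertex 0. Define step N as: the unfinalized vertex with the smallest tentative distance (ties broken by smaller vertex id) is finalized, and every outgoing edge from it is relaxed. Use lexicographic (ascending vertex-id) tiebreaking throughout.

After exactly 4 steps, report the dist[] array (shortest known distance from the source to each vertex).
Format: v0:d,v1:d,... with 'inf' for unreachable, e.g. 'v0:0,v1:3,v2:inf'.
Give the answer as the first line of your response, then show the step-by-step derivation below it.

v0:0,v1:15,v2:inf,v3:inf,v4:1,v5:7,v6:inf

step 1: dist = v0:0,v1:inf,v2:inf,v3:inf,v4:1,v5:inf,v6:inf
step 2: dist = v0:0,v1:inf,v2:inf,v3:inf,v4:1,v5:7,v6:inf
step 3: dist = v0:0,v1:15,v2:inf,v3:inf,v4:1,v5:7,v6:inf
step 4: dist = v0:0,v1:15,v2:inf,v3:inf,v4:1,v5:7,v6:inf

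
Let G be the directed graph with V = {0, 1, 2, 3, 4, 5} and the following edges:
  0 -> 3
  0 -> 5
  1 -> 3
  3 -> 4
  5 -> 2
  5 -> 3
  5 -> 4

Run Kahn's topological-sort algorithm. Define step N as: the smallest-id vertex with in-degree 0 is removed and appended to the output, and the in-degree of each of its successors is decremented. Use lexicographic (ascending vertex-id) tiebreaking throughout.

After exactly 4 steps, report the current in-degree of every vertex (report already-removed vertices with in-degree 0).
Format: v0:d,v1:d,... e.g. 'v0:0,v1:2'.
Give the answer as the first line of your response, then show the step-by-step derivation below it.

v0:0,v1:0,v2:0,v3:0,v4:1,v5:0

step 1: output 0; order=[0]; indeg=(0,0,1,2,2,0)
step 2: output 1; order=[0,1]; indeg=(0,0,1,1,2,0)
step 3: output 5; order=[0,1,5]; indeg=(0,0,0,0,1,0)
step 4: output 2; order=[0,1,5,2]; indeg=(0,0,0,0,1,0)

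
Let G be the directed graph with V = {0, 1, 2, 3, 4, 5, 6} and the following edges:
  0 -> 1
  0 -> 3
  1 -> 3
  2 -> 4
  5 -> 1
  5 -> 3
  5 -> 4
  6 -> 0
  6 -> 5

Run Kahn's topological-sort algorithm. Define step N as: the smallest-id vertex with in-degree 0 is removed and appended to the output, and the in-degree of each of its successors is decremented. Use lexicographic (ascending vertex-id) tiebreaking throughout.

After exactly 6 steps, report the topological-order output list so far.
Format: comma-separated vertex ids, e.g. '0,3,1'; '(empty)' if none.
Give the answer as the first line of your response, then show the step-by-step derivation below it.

2,6,0,5,1,3

step 1: output 2; order=[2]; indeg=(1,2,0,3,1,1,0)
step 2: output 6; order=[2,6]; indeg=(0,2,0,3,1,0,0)
step 3: output 0; order=[2,6,0]; indeg=(0,1,0,2,1,0,0)
step 4: output 5; order=[2,6,0,5]; indeg=(0,0,0,1,0,0,0)
step 5: output 1; order=[2,6,0,5,1]; indeg=(0,0,0,0,0,0,0)
step 6: output 3; order=[2,6,0,5,1,3]; indeg=(0,0,0,0,0,0,0)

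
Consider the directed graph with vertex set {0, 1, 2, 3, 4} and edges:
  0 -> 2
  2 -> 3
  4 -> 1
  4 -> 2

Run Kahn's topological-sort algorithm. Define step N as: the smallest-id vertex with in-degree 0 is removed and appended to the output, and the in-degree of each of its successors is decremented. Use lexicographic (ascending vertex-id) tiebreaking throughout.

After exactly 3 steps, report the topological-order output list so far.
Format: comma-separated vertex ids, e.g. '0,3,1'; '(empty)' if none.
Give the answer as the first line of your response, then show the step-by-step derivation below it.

0,4,1

step 1: output 0; order=[0]; indeg=(0,1,1,1,0)
step 2: output 4; order=[0,4]; indeg=(0,0,0,1,0)
step 3: output 1; order=[0,4,1]; indeg=(0,0,0,1,0)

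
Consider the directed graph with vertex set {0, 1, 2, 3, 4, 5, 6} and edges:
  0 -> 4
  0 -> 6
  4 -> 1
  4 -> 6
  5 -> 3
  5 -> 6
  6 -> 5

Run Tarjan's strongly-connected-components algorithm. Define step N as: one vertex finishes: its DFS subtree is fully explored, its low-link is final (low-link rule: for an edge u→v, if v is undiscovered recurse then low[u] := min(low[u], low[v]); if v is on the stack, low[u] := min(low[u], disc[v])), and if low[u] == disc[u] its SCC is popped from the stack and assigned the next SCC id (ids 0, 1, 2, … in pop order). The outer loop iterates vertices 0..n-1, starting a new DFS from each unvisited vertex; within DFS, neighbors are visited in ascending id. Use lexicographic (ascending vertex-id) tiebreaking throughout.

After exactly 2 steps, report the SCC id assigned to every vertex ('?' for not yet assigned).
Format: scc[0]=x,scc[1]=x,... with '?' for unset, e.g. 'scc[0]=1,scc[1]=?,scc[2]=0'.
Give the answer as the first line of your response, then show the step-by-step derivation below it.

scc[0]=?,scc[1]=0,scc[2]=?,scc[3]=1,scc[4]=?,scc[5]=?,scc[6]=?

step 1: low=(low[0]=0,low[1]=2,low[2]=?,low[3]=?,low[4]=1,low[5]=?,low[6]=?); scc=(scc[0]=?,scc[1]=0,scc[2]=?,scc[3]=?,scc[4]=?,scc[5]=?,scc[6]=?)
step 2: low=(low[0]=0,low[1]=2,low[2]=?,low[3]=5,low[4]=1,low[5]=4,low[6]=3); scc=(scc[0]=?,scc[1]=0,scc[2]=?,scc[3]=1,scc[4]=?,scc[5]=?,scc[6]=?)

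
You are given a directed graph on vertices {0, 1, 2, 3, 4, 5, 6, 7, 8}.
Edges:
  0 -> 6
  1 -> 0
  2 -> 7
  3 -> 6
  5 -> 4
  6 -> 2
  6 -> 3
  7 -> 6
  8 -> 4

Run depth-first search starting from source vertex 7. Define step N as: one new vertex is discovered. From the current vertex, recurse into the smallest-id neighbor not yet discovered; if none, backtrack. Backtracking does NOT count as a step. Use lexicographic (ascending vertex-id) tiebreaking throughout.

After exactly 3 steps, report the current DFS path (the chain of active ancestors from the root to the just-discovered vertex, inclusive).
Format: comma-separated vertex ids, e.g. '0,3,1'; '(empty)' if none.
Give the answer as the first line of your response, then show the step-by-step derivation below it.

7,6,2

step 1: discover 7; path=7; order=7
step 2: discover 6; path=7>6; order=7,6
step 3: discover 2; path=7>6>2; order=7,6,2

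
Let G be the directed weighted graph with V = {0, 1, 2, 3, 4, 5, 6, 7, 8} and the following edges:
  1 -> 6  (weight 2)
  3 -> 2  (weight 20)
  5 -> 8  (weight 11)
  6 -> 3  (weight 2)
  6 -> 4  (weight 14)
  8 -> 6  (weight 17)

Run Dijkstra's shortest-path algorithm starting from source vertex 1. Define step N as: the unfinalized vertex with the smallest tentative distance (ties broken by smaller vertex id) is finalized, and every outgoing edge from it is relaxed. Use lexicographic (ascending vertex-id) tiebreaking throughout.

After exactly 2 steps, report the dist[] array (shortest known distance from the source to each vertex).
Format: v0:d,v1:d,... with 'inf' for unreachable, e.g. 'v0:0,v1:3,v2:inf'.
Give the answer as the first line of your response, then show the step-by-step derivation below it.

v0:inf,v1:0,v2:inf,v3:4,v4:16,v5:inf,v6:2,v7:inf,v8:inf

step 1: dist = v0:inf,v1:0,v2:inf,v3:inf,v4:inf,v5:inf,v6:2,v7:inf,v8:inf
step 2: dist = v0:inf,v1:0,v2:inf,v3:4,v4:16,v5:inf,v6:2,v7:inf,v8:inf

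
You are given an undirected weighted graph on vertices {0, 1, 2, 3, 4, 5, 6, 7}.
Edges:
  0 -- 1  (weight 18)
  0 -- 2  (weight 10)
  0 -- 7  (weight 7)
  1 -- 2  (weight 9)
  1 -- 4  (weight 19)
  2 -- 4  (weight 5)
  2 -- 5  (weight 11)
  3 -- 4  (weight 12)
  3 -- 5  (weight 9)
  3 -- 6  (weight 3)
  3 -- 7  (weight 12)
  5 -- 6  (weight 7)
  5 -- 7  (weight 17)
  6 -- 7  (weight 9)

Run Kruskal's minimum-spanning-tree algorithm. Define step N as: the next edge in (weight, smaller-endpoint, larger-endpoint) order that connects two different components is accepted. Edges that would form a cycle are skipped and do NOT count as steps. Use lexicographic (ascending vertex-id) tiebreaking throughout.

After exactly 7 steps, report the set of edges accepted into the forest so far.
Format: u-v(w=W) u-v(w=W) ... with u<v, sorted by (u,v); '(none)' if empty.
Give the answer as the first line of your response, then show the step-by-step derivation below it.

0-2(w=10) 0-7(w=7) 1-2(w=9) 2-4(w=5) 3-6(w=3) 5-6(w=7) 6-7(w=9)

step 1: add edge 3-6 (w=3); MST = {3-6(w=3)}
step 2: add edge 2-4 (w=5); MST = {2-4(w=5) 3-6(w=3)}
step 3: add edge 0-7 (w=7); MST = {0-7(w=7) 2-4(w=5) 3-6(w=3)}
step 4: add edge 5-6 (w=7); MST = {0-7(w=7) 2-4(w=5) 3-6(w=3) 5-6(w=7)}
step 5: add edge 1-2 (w=9); MST = {0-7(w=7) 1-2(w=9) 2-4(w=5) 3-6(w=3) 5-6(w=7)}
step 6: add edge 6-7 (w=9); MST = {0-7(w=7) 1-2(w=9) 2-4(w=5) 3-6(w=3) 5-6(w=7) 6-7(w=9)}
step 7: add edge 0-2 (w=10); MST = {0-2(w=10) 0-7(w=7) 1-2(w=9) 2-4(w=5) 3-6(w=3) 5-6(w=7) 6-7(w=9)}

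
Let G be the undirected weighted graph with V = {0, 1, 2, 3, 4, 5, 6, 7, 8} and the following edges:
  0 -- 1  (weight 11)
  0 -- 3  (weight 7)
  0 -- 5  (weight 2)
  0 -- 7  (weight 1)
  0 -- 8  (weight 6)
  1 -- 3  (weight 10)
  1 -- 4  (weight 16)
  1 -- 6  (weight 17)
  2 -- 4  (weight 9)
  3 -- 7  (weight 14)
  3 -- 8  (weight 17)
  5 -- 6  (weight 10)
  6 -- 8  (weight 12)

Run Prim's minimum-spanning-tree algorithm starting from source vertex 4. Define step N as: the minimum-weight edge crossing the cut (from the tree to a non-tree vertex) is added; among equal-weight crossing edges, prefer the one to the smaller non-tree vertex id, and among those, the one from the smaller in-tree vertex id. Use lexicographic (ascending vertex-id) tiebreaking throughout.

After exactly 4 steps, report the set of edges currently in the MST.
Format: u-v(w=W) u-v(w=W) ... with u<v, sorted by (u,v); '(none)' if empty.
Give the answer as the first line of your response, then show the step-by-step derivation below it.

0-3(w=7) 1-3(w=10) 1-4(w=16) 2-4(w=9)

step 1: add edge 2-4 (w=9); MST = {2-4(w=9)}
step 2: add edge 1-4 (w=16); MST = {1-4(w=16) 2-4(w=9)}
step 3: add edge 1-3 (w=10); MST = {1-3(w=10) 1-4(w=16) 2-4(w=9)}
step 4: add edge 0-3 (w=7); MST = {0-3(w=7) 1-3(w=10) 1-4(w=16) 2-4(w=9)}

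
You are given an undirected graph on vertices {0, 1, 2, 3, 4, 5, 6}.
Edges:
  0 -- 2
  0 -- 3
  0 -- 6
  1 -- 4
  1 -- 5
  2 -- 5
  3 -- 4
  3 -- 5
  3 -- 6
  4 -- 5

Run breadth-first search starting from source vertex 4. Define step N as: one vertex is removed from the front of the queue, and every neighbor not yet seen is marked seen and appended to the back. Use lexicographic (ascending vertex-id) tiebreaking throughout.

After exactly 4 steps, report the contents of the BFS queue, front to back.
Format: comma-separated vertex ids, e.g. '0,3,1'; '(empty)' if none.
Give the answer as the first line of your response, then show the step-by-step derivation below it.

0,6,2

step 1: dequeue 4; queue=[1,3,5]; order=4
step 2: dequeue 1; queue=[3,5]; order=4,1
step 3: dequeue 3; queue=[5,0,6]; order=4,1,3
step 4: dequeue 5; queue=[0,6,2]; order=4,1,3,5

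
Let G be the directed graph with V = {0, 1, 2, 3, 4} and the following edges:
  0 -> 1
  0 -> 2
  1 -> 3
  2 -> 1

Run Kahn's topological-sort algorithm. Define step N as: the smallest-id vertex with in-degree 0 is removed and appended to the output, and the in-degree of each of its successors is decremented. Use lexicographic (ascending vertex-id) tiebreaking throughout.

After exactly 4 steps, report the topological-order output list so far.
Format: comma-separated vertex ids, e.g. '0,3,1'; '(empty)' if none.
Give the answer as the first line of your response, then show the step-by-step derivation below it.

0,2,1,3

step 1: output 0; order=[0]; indeg=(0,1,0,1,0)
step 2: output 2; order=[0,2]; indeg=(0,0,0,1,0)
step 3: output 1; order=[0,2,1]; indeg=(0,0,0,0,0)
step 4: output 3; order=[0,2,1,3]; indeg=(0,0,0,0,0)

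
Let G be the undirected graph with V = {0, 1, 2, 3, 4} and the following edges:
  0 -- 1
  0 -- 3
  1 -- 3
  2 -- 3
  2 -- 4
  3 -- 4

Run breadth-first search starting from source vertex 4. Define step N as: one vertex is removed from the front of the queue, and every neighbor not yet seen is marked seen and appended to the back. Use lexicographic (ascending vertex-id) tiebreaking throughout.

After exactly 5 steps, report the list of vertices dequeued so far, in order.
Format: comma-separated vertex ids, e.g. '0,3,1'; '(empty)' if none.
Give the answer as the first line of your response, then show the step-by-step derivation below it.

4,2,3,0,1

step 1: dequeue 4; queue=[2,3]; order=4
step 2: dequeue 2; queue=[3]; order=4,2
step 3: dequeue 3; queue=[0,1]; order=4,2,3
step 4: dequeue 0; queue=[1]; order=4,2,3,0
step 5: dequeue 1; queue=[(empty)]; order=4,2,3,0,1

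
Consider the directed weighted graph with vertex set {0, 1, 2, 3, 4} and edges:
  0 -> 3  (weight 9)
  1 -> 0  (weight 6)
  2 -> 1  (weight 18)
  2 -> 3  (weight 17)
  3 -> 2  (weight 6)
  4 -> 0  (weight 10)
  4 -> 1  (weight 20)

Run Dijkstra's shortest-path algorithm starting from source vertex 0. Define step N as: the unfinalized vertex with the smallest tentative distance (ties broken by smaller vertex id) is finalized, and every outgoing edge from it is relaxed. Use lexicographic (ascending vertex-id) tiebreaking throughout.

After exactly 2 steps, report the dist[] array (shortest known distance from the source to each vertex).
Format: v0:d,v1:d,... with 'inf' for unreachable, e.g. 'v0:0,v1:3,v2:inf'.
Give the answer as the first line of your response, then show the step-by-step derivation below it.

v0:0,v1:inf,v2:15,v3:9,v4:inf

step 1: dist = v0:0,v1:inf,v2:inf,v3:9,v4:inf
step 2: dist = v0:0,v1:inf,v2:15,v3:9,v4:inf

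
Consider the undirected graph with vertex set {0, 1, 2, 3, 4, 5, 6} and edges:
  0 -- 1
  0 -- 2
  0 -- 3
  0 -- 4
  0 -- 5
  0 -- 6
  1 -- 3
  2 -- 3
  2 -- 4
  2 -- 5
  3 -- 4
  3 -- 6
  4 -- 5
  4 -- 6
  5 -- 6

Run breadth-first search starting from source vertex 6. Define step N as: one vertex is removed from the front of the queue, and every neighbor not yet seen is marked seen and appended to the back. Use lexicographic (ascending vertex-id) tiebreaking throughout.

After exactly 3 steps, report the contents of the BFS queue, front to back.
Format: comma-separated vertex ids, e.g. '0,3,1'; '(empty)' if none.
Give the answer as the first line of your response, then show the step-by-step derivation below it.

4,5,1,2

step 1: dequeue 6; queue=[0,3,4,5]; order=6
step 2: dequeue 0; queue=[3,4,5,1,2]; order=6,0
step 3: dequeue 3; queue=[4,5,1,2]; order=6,0,3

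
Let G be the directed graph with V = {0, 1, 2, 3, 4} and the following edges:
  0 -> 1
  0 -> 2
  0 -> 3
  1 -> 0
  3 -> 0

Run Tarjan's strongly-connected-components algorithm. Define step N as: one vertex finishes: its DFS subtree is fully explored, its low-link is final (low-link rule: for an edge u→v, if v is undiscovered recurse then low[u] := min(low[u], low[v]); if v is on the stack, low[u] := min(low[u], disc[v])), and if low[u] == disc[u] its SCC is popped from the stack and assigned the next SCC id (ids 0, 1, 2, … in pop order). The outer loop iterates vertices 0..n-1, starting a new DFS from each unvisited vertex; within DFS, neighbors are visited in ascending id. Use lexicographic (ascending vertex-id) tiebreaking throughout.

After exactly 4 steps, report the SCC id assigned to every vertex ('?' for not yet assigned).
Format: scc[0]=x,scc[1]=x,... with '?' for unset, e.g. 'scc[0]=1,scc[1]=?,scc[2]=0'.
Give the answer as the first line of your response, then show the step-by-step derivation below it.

scc[0]=1,scc[1]=1,scc[2]=0,scc[3]=1,scc[4]=?

step 1: low=(low[0]=0,low[1]=0,low[2]=?,low[3]=?,low[4]=?); scc=(scc[0]=?,scc[1]=?,scc[2]=?,scc[3]=?,scc[4]=?)
step 2: low=(low[0]=0,low[1]=0,low[2]=2,low[3]=?,low[4]=?); scc=(scc[0]=?,scc[1]=?,scc[2]=0,scc[3]=?,scc[4]=?)
step 3: low=(low[0]=0,low[1]=0,low[2]=2,low[3]=0,low[4]=?); scc=(scc[0]=?,scc[1]=?,scc[2]=0,scc[3]=?,scc[4]=?)
step 4: low=(low[0]=0,low[1]=0,low[2]=2,low[3]=0,low[4]=?); scc=(scc[0]=1,scc[1]=1,scc[2]=0,scc[3]=1,scc[4]=?)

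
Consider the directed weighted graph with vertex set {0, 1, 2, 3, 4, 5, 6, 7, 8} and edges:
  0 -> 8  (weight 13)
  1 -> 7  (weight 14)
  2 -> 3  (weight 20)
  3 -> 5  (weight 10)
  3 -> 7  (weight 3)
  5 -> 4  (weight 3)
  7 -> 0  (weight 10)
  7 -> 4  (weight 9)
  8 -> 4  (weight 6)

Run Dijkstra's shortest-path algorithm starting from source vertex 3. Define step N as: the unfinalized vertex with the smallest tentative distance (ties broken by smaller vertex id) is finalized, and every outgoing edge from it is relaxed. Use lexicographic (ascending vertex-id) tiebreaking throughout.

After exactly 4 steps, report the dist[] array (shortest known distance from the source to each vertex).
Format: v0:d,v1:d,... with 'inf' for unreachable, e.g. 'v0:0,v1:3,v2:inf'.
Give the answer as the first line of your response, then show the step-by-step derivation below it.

v0:13,v1:inf,v2:inf,v3:0,v4:12,v5:10,v6:inf,v7:3,v8:inf

step 1: dist = v0:inf,v1:inf,v2:inf,v3:0,v4:inf,v5:10,v6:inf,v7:3,v8:inf
step 2: dist = v0:13,v1:inf,v2:inf,v3:0,v4:12,v5:10,v6:inf,v7:3,v8:inf
step 3: dist = v0:13,v1:inf,v2:inf,v3:0,v4:12,v5:10,v6:inf,v7:3,v8:inf
step 4: dist = v0:13,v1:inf,v2:inf,v3:0,v4:12,v5:10,v6:inf,v7:3,v8:inf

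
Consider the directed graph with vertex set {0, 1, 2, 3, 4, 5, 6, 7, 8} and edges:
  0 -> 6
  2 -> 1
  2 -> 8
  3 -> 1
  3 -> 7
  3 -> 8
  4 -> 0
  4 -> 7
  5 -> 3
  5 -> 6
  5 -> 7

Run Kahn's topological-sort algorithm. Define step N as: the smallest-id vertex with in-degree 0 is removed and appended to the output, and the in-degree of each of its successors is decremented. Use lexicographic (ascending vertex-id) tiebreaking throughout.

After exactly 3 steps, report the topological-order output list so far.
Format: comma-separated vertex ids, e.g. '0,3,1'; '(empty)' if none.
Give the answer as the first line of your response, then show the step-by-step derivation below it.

2,4,0

step 1: output 2; order=[2]; indeg=(1,1,0,1,0,0,2,3,1)
step 2: output 4; order=[2,4]; indeg=(0,1,0,1,0,0,2,2,1)
step 3: output 0; order=[2,4,0]; indeg=(0,1,0,1,0,0,1,2,1)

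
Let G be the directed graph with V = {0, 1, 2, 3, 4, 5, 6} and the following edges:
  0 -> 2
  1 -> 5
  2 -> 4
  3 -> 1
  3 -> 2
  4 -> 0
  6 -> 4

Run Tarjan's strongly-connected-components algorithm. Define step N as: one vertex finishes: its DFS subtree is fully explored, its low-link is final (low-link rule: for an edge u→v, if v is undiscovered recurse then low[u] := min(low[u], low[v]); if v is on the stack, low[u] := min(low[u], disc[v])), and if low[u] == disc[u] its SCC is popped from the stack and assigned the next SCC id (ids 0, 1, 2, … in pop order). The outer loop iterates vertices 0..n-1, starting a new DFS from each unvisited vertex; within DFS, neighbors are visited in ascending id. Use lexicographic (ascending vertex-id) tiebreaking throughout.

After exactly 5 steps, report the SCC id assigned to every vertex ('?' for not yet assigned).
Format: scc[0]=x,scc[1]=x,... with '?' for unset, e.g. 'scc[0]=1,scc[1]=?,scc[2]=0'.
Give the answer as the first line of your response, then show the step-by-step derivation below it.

scc[0]=0,scc[1]=2,scc[2]=0,scc[3]=?,scc[4]=0,scc[5]=1,scc[6]=?

step 1: low=(low[0]=0,low[1]=?,low[2]=1,low[3]=?,low[4]=0,low[5]=?,low[6]=?); scc=(scc[0]=?,scc[1]=?,scc[2]=?,scc[3]=?,scc[4]=?,scc[5]=?,scc[6]=?)
step 2: low=(low[0]=0,low[1]=?,low[2]=0,low[3]=?,low[4]=0,low[5]=?,low[6]=?); scc=(scc[0]=?,scc[1]=?,scc[2]=?,scc[3]=?,scc[4]=?,scc[5]=?,scc[6]=?)
step 3: low=(low[0]=0,low[1]=?,low[2]=0,low[3]=?,low[4]=0,low[5]=?,low[6]=?); scc=(scc[0]=0,scc[1]=?,scc[2]=0,scc[3]=?,scc[4]=0,scc[5]=?,scc[6]=?)
step 4: low=(low[0]=0,low[1]=3,low[2]=0,low[3]=?,low[4]=0,low[5]=4,low[6]=?); scc=(scc[0]=0,scc[1]=?,scc[2]=0,scc[3]=?,scc[4]=0,scc[5]=1,scc[6]=?)
step 5: low=(low[0]=0,low[1]=3,low[2]=0,low[3]=?,low[4]=0,low[5]=4,low[6]=?); scc=(scc[0]=0,scc[1]=2,scc[2]=0,scc[3]=?,scc[4]=0,scc[5]=1,scc[6]=?)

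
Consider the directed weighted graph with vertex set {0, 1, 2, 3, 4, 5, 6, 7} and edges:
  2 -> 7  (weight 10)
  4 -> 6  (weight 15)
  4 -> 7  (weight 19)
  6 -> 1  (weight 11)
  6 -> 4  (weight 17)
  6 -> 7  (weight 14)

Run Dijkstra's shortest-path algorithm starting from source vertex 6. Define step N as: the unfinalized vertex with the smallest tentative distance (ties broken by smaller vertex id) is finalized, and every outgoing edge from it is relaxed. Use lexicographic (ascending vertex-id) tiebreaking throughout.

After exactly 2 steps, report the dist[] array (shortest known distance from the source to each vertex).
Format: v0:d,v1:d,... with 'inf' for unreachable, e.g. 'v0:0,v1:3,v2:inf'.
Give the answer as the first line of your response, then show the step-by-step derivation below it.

v0:inf,v1:11,v2:inf,v3:inf,v4:17,v5:inf,v6:0,v7:14

step 1: dist = v0:inf,v1:11,v2:inf,v3:inf,v4:17,v5:inf,v6:0,v7:14
step 2: dist = v0:inf,v1:11,v2:inf,v3:inf,v4:17,v5:inf,v6:0,v7:14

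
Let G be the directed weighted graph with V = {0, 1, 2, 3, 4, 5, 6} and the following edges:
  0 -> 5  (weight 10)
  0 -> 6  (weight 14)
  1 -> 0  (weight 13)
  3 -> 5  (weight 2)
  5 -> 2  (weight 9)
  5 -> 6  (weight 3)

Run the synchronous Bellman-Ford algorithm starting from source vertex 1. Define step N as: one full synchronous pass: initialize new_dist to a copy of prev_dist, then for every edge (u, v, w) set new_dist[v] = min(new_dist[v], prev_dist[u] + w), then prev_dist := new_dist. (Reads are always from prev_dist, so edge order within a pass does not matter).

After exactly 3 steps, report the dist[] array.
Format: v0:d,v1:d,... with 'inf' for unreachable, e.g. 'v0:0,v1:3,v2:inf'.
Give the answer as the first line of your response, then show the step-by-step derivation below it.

v0:13,v1:0,v2:32,v3:inf,v4:inf,v5:23,v6:26

step 1: dist = v0:13,v1:0,v2:inf,v3:inf,v4:inf,v5:inf,v6:inf
step 2: dist = v0:13,v1:0,v2:inf,v3:inf,v4:inf,v5:23,v6:27
step 3: dist = v0:13,v1:0,v2:32,v3:inf,v4:inf,v5:23,v6:26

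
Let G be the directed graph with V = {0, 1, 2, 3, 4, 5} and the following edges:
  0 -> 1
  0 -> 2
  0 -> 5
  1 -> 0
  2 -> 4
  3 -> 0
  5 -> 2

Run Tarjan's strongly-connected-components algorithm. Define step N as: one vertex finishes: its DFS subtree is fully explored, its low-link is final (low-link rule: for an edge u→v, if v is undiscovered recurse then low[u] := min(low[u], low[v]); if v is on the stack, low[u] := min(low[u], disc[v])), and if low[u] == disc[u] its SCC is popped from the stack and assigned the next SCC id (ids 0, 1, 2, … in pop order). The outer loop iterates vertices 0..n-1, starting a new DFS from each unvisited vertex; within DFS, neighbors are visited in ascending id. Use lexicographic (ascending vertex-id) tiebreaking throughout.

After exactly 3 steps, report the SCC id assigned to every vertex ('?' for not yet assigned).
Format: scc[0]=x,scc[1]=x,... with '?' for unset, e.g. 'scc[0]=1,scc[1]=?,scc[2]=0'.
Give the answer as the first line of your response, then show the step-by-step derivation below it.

scc[0]=?,scc[1]=?,scc[2]=1,scc[3]=?,scc[4]=0,scc[5]=?

step 1: low=(low[0]=0,low[1]=0,low[2]=?,low[3]=?,low[4]=?,low[5]=?); scc=(scc[0]=?,scc[1]=?,scc[2]=?,scc[3]=?,scc[4]=?,scc[5]=?)
step 2: low=(low[0]=0,low[1]=0,low[2]=2,low[3]=?,low[4]=3,low[5]=?); scc=(scc[0]=?,scc[1]=?,scc[2]=?,scc[3]=?,scc[4]=0,scc[5]=?)
step 3: low=(low[0]=0,low[1]=0,low[2]=2,low[3]=?,low[4]=3,low[5]=?); scc=(scc[0]=?,scc[1]=?,scc[2]=1,scc[3]=?,scc[4]=0,scc[5]=?)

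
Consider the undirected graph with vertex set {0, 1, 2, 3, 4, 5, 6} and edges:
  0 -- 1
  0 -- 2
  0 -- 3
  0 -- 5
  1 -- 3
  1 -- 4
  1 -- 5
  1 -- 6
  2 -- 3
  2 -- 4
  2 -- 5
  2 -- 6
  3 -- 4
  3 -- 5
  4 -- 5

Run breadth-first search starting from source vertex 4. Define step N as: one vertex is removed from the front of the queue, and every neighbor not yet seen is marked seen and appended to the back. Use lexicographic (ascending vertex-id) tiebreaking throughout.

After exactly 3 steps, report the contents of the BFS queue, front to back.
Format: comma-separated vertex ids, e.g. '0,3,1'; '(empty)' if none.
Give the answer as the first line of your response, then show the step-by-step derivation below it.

3,5,0,6

step 1: dequeue 4; queue=[1,2,3,5]; order=4
step 2: dequeue 1; queue=[2,3,5,0,6]; order=4,1
step 3: dequeue 2; queue=[3,5,0,6]; order=4,1,2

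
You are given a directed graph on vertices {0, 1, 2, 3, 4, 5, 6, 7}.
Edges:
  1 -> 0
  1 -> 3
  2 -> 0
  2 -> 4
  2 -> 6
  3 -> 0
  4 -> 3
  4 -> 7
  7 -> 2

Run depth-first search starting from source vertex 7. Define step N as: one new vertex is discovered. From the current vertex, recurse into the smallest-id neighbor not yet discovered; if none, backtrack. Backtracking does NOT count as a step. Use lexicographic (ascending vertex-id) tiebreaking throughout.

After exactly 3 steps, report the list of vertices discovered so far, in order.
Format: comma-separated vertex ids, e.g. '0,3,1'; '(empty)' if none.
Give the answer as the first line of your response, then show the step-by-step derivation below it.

7,2,0

step 1: discover 7; path=7; order=7
step 2: discover 2; path=7>2; order=7,2
step 3: discover 0; path=7>2>0; order=7,2,0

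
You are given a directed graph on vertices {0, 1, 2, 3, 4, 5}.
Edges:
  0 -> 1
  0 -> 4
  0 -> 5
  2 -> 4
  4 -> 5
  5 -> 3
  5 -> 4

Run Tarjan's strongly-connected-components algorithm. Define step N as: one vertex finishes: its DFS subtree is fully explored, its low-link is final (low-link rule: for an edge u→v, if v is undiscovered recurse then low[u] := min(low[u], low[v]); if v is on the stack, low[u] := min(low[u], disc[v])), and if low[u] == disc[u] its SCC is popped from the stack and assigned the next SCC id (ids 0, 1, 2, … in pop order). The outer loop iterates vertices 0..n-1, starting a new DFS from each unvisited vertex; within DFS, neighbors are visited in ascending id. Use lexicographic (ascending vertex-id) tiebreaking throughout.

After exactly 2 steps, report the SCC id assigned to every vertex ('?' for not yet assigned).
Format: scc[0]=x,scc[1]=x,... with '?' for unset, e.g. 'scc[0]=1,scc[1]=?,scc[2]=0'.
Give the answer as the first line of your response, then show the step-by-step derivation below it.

scc[0]=?,scc[1]=0,scc[2]=?,scc[3]=1,scc[4]=?,scc[5]=?

step 1: low=(low[0]=0,low[1]=1,low[2]=?,low[3]=?,low[4]=?,low[5]=?); scc=(scc[0]=?,scc[1]=0,scc[2]=?,scc[3]=?,scc[4]=?,scc[5]=?)
step 2: low=(low[0]=0,low[1]=1,low[2]=?,low[3]=4,low[4]=2,low[5]=3); scc=(scc[0]=?,scc[1]=0,scc[2]=?,scc[3]=1,scc[4]=?,scc[5]=?)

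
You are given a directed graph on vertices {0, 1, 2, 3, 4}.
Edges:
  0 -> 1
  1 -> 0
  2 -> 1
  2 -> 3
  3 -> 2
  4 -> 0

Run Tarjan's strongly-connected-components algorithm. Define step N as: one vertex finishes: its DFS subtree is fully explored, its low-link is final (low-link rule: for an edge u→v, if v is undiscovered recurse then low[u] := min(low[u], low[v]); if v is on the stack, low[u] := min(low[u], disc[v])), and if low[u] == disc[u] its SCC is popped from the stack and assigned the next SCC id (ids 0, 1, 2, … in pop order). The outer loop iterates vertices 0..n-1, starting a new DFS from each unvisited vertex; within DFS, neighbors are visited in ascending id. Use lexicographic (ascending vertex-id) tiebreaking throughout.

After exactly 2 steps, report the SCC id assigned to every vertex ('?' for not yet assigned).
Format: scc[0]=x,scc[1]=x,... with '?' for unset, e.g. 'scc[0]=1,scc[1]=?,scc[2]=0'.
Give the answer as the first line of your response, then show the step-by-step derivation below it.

scc[0]=0,scc[1]=0,scc[2]=?,scc[3]=?,scc[4]=?

step 1: low=(low[0]=0,low[1]=0,low[2]=?,low[3]=?,low[4]=?); scc=(scc[0]=?,scc[1]=?,scc[2]=?,scc[3]=?,scc[4]=?)
step 2: low=(low[0]=0,low[1]=0,low[2]=?,low[3]=?,low[4]=?); scc=(scc[0]=0,scc[1]=0,scc[2]=?,scc[3]=?,scc[4]=?)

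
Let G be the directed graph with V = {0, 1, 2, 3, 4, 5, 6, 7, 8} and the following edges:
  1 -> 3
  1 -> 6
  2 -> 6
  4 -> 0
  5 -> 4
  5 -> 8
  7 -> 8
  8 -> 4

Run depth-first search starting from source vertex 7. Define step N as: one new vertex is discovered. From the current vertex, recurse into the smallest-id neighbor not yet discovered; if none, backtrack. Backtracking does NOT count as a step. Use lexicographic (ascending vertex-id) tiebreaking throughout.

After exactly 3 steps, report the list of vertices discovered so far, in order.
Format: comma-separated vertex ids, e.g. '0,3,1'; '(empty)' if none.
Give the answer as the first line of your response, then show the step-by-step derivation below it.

7,8,4

step 1: discover 7; path=7; order=7
step 2: discover 8; path=7>8; order=7,8
step 3: discover 4; path=7>8>4; order=7,8,4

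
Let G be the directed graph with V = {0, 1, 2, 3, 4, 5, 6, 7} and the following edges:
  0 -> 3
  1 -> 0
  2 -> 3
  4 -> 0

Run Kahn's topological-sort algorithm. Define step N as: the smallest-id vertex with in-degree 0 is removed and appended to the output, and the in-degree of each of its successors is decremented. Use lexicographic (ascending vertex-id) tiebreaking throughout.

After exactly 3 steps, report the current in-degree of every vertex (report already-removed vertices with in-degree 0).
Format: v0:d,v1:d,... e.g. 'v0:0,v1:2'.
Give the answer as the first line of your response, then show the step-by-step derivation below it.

v0:0,v1:0,v2:0,v3:1,v4:0,v5:0,v6:0,v7:0

step 1: output 1; order=[1]; indeg=(1,0,0,2,0,0,0,0)
step 2: output 2; order=[1,2]; indeg=(1,0,0,1,0,0,0,0)
step 3: output 4; order=[1,2,4]; indeg=(0,0,0,1,0,0,0,0)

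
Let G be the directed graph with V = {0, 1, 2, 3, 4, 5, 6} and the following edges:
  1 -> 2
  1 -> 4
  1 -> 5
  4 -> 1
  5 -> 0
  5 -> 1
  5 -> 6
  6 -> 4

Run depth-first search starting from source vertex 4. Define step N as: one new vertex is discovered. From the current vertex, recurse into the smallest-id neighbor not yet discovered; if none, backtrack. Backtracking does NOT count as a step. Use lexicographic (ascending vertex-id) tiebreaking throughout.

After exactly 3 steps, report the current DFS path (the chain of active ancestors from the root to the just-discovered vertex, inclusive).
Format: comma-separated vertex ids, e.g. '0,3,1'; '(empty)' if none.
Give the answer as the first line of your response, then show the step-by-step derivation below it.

4,1,2

step 1: discover 4; path=4; order=4
step 2: discover 1; path=4>1; order=4,1
step 3: discover 2; path=4>1>2; order=4,1,2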